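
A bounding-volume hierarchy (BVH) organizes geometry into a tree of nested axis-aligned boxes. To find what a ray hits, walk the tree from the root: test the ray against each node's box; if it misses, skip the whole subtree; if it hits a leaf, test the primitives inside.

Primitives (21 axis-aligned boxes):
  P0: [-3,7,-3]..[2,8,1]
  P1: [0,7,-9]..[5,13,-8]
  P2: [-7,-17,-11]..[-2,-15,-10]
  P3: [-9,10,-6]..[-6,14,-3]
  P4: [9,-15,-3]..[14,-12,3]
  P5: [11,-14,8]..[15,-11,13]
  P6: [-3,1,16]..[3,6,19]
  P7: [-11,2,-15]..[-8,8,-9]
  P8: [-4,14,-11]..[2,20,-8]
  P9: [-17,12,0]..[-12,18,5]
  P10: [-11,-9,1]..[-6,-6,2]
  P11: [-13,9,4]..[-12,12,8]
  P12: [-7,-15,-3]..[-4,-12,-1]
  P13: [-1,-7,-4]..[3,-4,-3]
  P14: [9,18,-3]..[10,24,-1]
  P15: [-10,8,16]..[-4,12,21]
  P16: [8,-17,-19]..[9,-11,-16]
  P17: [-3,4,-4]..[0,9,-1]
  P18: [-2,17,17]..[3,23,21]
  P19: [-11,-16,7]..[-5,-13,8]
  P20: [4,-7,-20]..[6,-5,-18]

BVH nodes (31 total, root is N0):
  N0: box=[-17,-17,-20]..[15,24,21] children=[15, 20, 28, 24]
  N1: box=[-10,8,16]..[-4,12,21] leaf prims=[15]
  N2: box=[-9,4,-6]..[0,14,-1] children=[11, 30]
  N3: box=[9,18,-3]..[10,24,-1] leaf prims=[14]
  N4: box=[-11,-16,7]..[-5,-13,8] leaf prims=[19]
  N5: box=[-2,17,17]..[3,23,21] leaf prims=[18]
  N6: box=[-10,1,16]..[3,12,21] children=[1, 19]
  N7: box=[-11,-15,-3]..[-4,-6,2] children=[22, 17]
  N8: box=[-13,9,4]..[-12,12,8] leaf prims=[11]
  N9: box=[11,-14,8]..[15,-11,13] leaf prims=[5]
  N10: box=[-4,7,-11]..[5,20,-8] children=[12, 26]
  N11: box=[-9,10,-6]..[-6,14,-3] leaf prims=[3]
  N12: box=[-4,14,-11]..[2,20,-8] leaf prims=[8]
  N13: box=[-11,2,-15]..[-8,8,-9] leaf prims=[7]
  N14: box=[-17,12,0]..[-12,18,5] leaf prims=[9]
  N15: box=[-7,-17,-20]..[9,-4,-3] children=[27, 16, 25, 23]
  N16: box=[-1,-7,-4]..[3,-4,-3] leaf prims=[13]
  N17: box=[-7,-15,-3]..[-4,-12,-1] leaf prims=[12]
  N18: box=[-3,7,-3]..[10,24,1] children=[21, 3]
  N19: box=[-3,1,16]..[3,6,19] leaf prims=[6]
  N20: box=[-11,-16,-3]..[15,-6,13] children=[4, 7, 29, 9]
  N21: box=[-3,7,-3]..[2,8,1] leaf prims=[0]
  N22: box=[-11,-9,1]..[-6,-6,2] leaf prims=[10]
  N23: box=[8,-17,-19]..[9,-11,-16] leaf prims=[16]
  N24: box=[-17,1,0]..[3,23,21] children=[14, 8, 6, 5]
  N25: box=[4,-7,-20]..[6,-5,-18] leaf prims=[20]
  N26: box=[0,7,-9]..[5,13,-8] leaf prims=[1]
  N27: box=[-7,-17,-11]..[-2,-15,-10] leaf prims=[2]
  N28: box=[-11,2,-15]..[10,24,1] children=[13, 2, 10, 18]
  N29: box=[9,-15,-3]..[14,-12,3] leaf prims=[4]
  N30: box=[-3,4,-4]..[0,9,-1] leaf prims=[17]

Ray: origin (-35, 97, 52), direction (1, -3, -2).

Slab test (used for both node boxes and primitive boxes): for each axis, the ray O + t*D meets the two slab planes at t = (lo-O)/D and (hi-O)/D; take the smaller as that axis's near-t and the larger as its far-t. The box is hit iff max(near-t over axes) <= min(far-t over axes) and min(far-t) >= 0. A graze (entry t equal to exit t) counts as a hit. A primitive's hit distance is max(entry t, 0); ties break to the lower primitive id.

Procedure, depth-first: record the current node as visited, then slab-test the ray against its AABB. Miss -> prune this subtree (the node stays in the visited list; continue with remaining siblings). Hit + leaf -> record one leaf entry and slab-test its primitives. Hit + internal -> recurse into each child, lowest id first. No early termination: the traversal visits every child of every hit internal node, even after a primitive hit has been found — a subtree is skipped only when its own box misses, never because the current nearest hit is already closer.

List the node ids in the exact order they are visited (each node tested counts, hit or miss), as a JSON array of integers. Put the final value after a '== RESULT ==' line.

Trace the traversal:
N0 x:[18,50] y:[73/3,38] z:[31/2,36] -> hit [73/3,36], descend [15, 20, 24, 28]
  N15 x:[28,44] y:[101/3,38] z:[55/2,36] -> hit [101/3,36], descend [16, 23, 25, 27]
    N16 x:[34,38] y:[101/3,104/3] z:[55/2,28] -> miss, prune
    N23 x:[43,44] y:[36,38] z:[34,71/2] -> miss, prune
    N25 x:[39,41] y:[34,104/3] z:[35,36] -> miss, prune
    N27 x:[28,33] y:[112/3,38] z:[31,63/2] -> miss, prune
  N20 x:[24,50] y:[103/3,113/3] z:[39/2,55/2] -> miss, prune
  N24 x:[18,38] y:[74/3,32] z:[31/2,26] -> hit [74/3,26], descend [5, 6, 8, 14]
    N5 x:[33,38] y:[74/3,80/3] z:[31/2,35/2] -> miss, prune
    N6 x:[25,38] y:[85/3,32] z:[31/2,18] -> miss, prune
    N8 x:[22,23] y:[85/3,88/3] z:[22,24] -> miss, prune
    N14 x:[18,23] y:[79/3,85/3] z:[47/2,26] -> miss, prune
  N28 x:[24,45] y:[73/3,95/3] z:[51/2,67/2] -> hit [51/2,95/3], descend [2, 10, 13, 18]
    N2 x:[26,35] y:[83/3,31] z:[53/2,29] -> hit [83/3,29], descend [11, 30]
      N11 x:[26,29] y:[83/3,29] z:[55/2,29] -> hit [83/3,29] leaf, test {P3@t=83/3}
      N30 x:[32,35] y:[88/3,31] z:[53/2,28] -> miss, prune
    N10 x:[31,40] y:[77/3,30] z:[30,63/2] -> miss, prune
    N13 x:[24,27] y:[89/3,95/3] z:[61/2,67/2] -> miss, prune
    N18 x:[32,45] y:[73/3,30] z:[51/2,55/2] -> miss, prune

Summary -> nodes [0, 15, 16, 23, 25, 27, 20, 24, 5, 6, 8, 14, 28, 2, 11, 30, 10, 13, 18]; box-tests=19; leaf-entries=1; first=P3

== RESULT ==
[0, 15, 16, 23, 25, 27, 20, 24, 5, 6, 8, 14, 28, 2, 11, 30, 10, 13, 18]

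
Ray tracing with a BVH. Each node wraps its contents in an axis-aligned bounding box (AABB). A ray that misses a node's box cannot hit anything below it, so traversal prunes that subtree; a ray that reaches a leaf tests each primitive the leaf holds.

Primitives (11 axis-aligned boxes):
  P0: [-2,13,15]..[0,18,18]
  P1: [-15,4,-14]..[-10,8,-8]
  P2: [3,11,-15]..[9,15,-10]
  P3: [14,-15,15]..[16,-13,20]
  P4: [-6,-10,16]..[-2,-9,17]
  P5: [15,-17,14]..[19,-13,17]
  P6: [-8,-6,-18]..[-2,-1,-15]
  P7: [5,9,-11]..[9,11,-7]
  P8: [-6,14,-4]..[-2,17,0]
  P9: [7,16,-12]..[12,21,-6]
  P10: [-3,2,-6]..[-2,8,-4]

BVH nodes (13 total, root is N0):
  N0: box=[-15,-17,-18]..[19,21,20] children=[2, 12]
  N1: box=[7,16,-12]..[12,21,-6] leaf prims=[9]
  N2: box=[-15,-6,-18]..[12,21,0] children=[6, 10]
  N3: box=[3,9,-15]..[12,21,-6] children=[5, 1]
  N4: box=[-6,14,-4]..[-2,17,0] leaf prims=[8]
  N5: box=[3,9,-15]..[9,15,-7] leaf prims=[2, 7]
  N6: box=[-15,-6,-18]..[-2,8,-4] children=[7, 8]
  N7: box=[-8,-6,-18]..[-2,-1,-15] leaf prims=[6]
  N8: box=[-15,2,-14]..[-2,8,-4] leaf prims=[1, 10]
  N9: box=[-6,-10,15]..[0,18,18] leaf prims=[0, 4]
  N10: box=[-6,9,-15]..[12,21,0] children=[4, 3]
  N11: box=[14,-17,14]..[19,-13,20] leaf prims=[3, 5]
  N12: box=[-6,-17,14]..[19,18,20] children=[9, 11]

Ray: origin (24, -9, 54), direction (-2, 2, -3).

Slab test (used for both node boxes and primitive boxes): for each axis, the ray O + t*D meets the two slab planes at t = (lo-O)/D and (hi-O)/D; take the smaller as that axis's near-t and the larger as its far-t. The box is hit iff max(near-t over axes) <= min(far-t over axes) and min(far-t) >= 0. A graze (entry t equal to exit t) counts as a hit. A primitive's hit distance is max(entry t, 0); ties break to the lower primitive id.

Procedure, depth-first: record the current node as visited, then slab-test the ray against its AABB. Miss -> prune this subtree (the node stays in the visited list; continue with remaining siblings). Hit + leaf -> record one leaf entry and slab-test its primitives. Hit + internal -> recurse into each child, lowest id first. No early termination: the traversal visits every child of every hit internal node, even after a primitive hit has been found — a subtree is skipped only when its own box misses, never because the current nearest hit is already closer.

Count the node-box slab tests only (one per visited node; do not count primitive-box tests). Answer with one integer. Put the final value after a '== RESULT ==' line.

Traverse from the root:
N0 x:[5/2,39/2] y:[-4,15] z:[34/3,24] -> hit [34/3,15], descend [2, 12]
  N2 x:[6,39/2] y:[3/2,15] z:[18,24] -> miss, prune
  N12 x:[5/2,15] y:[-4,27/2] z:[34/3,40/3] -> hit [34/3,40/3], descend [9, 11]
    N9 x:[12,15] y:[-1/2,27/2] z:[12,13] -> hit [12,13] leaf, test {P0@t=12, P4(miss)}
    N11 x:[5/2,5] y:[-4,-2] z:[34/3,40/3] -> miss, prune

Summary -> nodes [0, 2, 12, 9, 11]; box-tests=5; leaf-entries=1; first=P0

== RESULT ==
5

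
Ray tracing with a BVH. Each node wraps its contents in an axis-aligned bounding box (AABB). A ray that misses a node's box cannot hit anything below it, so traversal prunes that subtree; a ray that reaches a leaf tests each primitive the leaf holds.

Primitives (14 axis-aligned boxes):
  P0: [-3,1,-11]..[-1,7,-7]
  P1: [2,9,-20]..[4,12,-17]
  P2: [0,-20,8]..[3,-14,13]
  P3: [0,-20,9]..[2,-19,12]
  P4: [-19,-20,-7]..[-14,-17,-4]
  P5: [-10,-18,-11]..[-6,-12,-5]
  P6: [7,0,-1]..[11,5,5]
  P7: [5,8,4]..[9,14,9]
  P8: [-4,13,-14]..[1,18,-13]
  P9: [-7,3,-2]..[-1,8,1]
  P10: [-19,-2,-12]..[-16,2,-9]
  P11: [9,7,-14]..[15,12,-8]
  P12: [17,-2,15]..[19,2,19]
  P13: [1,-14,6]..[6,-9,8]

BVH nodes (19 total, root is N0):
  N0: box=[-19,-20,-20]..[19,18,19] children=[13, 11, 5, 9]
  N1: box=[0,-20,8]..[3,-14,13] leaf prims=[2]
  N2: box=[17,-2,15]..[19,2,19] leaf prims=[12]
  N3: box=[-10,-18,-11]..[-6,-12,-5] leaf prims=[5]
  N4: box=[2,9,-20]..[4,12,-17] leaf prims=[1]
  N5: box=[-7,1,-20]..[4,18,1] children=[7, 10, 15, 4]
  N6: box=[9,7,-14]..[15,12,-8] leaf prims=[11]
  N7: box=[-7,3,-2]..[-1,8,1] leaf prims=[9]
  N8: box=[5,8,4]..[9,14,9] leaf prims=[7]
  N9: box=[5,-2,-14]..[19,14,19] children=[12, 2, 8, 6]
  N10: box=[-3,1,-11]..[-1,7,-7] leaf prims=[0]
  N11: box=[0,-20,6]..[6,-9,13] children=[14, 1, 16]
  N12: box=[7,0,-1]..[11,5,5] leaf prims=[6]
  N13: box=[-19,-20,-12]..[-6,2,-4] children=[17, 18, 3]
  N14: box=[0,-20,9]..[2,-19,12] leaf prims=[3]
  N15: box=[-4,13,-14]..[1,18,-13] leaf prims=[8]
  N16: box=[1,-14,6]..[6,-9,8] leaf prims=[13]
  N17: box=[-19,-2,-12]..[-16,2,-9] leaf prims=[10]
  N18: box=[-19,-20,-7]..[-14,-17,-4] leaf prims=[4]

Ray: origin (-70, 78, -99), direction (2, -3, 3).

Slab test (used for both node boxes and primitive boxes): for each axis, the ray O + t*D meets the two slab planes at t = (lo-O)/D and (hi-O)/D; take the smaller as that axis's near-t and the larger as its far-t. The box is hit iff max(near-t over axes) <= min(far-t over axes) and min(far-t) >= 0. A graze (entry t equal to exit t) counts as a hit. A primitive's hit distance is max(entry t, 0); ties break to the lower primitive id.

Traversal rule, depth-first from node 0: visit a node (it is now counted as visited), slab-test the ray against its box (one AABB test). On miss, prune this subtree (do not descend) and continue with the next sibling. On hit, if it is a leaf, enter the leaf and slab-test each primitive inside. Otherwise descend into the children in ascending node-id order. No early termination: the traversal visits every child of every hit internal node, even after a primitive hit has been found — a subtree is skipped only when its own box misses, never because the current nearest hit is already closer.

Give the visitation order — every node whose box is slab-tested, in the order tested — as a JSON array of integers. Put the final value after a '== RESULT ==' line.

Trace the traversal:
N0 x:[51/2,89/2] y:[20,98/3] z:[79/3,118/3] -> hit [79/3,98/3], descend [5, 9, 11, 13]
  N5 x:[63/2,37] y:[20,77/3] z:[79/3,100/3] -> miss, prune
  N9 x:[75/2,89/2] y:[64/3,80/3] z:[85/3,118/3] -> miss, prune
  N11 x:[35,38] y:[29,98/3] z:[35,112/3] -> miss, prune
  N13 x:[51/2,32] y:[76/3,98/3] z:[29,95/3] -> hit [29,95/3], descend [3, 17, 18]
    N3 x:[30,32] y:[30,32] z:[88/3,94/3] -> hit [30,94/3] leaf, test {P5@t=30}
    N17 x:[51/2,27] y:[76/3,80/3] z:[29,30] -> miss, prune
    N18 x:[51/2,28] y:[95/3,98/3] z:[92/3,95/3] -> miss, prune

Summary -> nodes [0, 5, 9, 11, 13, 3, 17, 18]; box-tests=8; leaf-entries=1; first=P5

== RESULT ==
[0, 5, 9, 11, 13, 3, 17, 18]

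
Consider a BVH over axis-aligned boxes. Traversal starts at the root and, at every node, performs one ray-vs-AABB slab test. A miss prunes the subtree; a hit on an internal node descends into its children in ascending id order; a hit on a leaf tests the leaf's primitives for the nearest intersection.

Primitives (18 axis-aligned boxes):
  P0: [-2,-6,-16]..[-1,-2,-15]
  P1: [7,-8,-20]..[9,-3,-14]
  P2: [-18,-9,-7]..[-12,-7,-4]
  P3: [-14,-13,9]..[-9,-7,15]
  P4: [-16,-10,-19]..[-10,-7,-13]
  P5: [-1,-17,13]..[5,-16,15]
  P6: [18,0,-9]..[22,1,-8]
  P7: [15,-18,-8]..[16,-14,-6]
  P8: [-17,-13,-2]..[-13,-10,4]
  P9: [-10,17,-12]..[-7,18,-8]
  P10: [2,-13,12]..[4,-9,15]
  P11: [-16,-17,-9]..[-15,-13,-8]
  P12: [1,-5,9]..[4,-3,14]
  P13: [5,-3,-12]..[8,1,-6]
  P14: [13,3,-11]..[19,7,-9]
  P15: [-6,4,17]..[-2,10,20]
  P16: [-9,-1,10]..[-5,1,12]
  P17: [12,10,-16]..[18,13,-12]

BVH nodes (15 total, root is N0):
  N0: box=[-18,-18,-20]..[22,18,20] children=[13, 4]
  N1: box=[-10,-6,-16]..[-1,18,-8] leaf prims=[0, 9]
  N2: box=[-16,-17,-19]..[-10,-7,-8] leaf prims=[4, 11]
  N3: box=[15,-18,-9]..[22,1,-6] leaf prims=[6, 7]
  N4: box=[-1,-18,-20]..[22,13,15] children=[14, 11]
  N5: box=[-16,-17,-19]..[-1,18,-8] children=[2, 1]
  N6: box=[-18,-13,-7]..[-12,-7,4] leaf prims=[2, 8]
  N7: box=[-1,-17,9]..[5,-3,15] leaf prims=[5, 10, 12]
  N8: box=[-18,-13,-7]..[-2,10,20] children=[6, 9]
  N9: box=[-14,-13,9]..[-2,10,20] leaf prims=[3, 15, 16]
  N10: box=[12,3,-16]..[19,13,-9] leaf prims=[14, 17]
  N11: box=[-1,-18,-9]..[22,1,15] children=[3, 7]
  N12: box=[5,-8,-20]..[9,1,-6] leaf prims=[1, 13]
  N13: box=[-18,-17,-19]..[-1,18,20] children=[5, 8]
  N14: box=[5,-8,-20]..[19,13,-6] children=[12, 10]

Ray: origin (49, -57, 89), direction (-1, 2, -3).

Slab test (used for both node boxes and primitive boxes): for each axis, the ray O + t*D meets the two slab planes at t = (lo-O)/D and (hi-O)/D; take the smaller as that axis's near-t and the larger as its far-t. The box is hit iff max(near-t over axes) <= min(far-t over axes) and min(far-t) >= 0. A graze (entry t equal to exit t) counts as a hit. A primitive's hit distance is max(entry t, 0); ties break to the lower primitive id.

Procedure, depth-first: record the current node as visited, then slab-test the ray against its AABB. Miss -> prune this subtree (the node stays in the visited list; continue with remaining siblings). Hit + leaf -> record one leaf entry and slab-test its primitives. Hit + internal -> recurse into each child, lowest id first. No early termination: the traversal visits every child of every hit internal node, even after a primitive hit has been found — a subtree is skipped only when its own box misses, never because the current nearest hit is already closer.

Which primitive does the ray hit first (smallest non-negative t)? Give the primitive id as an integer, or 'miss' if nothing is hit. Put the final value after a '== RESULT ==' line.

Trace the traversal:
N0 x:[27,67] y:[39/2,75/2] z:[23,109/3] -> hit [27,109/3], descend [4, 13]
  N4 x:[27,50] y:[39/2,35] z:[74/3,109/3] -> hit [27,35], descend [11, 14]
    N11 x:[27,50] y:[39/2,29] z:[74/3,98/3] -> hit [27,29], descend [3, 7]
      N3 x:[27,34] y:[39/2,29] z:[95/3,98/3] -> miss, prune
      N7 x:[44,50] y:[20,27] z:[74/3,80/3] -> miss, prune
    N14 x:[30,44] y:[49/2,35] z:[95/3,109/3] -> hit [95/3,35], descend [10, 12]
      N10 x:[30,37] y:[30,35] z:[98/3,35] -> hit [98/3,35] leaf, test {P14(miss), P17@t=101/3}
      N12 x:[40,44] y:[49/2,29] z:[95/3,109/3] -> miss, prune
  N13 x:[50,67] y:[20,75/2] z:[23,36] -> miss, prune

9 AABB tests over nodes [0, 4, 11, 3, 7, 14, 10, 12, 13]; 1 leaf entered; closest P17.

== RESULT ==
17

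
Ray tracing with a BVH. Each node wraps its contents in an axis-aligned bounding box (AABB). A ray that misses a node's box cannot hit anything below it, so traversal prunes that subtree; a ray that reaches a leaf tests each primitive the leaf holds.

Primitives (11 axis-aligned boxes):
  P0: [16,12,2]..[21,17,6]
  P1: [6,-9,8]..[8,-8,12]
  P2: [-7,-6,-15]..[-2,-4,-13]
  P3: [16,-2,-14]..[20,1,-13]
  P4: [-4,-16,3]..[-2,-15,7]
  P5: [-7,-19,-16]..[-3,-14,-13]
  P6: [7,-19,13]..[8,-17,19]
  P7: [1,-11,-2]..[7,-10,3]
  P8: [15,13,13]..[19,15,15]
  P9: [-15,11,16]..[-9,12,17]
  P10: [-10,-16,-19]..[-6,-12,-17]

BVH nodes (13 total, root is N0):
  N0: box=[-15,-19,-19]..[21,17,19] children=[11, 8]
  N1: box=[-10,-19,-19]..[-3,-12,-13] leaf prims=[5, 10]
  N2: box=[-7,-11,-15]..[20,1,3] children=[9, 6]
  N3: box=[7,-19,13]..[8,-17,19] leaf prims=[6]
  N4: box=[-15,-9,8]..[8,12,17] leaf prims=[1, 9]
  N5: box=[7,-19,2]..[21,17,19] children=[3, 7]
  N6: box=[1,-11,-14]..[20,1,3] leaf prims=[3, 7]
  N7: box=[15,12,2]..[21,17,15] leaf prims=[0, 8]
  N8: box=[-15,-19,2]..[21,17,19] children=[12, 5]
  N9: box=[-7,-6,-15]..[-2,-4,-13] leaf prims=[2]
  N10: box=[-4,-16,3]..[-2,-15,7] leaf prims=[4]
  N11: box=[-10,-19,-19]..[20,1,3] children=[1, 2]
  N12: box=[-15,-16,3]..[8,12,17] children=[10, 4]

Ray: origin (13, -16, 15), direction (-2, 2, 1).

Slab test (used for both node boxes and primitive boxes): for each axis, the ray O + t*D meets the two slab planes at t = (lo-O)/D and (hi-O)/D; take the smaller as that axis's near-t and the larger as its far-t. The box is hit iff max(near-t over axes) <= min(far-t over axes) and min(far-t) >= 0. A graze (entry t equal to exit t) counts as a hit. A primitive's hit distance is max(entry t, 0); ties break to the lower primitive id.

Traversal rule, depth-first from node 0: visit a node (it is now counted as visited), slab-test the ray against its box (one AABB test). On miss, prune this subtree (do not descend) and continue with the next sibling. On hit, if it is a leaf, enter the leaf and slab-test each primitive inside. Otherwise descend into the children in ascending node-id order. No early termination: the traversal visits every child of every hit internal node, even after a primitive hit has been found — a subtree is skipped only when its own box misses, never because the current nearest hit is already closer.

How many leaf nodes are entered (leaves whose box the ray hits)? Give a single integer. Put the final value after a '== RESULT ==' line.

Traverse from the root:
N0 x:[-4,14] y:[-3/2,33/2] z:[-34,4] -> hit [-3/2,4], descend [8, 11]
  N8 x:[-4,14] y:[-3/2,33/2] z:[-13,4] -> hit [-3/2,4], descend [5, 12]
    N5 x:[-4,3] y:[-3/2,33/2] z:[-13,4] -> hit [-3/2,3], descend [3, 7]
      N3 x:[5/2,3] y:[-3/2,-1/2] z:[-2,4] -> miss, prune
      N7 x:[-4,-1] y:[14,33/2] z:[-13,0] -> miss, prune
    N12 x:[5/2,14] y:[0,14] z:[-12,2] -> miss, prune
  N11 x:[-7/2,23/2] y:[-3/2,17/2] z:[-34,-12] -> miss, prune

7 AABB tests over nodes [0, 8, 5, 3, 7, 12, 11]; 0 leaves entered; closest miss.

== RESULT ==
0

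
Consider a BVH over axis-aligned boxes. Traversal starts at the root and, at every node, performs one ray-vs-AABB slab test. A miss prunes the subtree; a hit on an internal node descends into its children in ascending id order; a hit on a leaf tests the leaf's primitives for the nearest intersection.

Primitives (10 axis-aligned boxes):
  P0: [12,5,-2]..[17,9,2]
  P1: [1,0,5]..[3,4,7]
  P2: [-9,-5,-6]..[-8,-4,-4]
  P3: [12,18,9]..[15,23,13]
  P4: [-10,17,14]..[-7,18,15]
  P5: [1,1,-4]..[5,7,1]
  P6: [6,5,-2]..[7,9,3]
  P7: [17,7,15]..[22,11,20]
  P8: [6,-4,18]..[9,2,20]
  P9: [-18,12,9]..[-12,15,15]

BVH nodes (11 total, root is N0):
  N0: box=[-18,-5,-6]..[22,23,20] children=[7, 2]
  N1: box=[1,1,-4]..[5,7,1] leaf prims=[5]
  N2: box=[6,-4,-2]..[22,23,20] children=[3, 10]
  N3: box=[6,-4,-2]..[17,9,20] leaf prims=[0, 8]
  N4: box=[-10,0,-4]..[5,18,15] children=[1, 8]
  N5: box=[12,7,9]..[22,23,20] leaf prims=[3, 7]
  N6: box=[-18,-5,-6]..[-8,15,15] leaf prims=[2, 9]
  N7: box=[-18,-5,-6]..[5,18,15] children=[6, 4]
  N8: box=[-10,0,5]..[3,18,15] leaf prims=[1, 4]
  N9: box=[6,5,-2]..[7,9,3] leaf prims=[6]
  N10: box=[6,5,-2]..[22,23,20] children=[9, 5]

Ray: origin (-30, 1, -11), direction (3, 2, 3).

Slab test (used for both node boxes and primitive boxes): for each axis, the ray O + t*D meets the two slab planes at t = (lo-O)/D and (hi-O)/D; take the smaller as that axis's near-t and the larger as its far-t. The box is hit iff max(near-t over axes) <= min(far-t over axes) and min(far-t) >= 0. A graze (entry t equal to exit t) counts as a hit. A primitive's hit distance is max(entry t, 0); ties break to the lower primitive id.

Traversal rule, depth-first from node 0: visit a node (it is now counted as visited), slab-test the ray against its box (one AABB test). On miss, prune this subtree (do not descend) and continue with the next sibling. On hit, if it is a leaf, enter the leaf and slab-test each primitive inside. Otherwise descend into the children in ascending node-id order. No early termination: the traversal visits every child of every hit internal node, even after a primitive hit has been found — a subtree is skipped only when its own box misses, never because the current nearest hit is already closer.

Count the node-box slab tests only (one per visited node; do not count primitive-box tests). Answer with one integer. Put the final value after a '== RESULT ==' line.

Trace the traversal:
N0 x:[4,52/3] y:[-3,11] z:[5/3,31/3] -> hit [4,31/3], descend [2, 7]
  N2 x:[12,52/3] y:[-5/2,11] z:[3,31/3] -> miss, prune
  N7 x:[4,35/3] y:[-3,17/2] z:[5/3,26/3] -> hit [4,17/2], descend [4, 6]
    N4 x:[20/3,35/3] y:[-1/2,17/2] z:[7/3,26/3] -> hit [20/3,17/2], descend [1, 8]
      N1 x:[31/3,35/3] y:[0,3] z:[7/3,4] -> miss, prune
      N8 x:[20/3,11] y:[-1/2,17/2] z:[16/3,26/3] -> hit [20/3,17/2] leaf, test {P1(miss), P4(miss)}
    N6 x:[4,22/3] y:[-3,7] z:[5/3,26/3] -> hit [4,7] leaf, test {P2(miss), P9(miss)}

order=[0, 2, 7, 4, 1, 8, 6]  |boxes|=7  |leaves|=2  hit=miss

== RESULT ==
7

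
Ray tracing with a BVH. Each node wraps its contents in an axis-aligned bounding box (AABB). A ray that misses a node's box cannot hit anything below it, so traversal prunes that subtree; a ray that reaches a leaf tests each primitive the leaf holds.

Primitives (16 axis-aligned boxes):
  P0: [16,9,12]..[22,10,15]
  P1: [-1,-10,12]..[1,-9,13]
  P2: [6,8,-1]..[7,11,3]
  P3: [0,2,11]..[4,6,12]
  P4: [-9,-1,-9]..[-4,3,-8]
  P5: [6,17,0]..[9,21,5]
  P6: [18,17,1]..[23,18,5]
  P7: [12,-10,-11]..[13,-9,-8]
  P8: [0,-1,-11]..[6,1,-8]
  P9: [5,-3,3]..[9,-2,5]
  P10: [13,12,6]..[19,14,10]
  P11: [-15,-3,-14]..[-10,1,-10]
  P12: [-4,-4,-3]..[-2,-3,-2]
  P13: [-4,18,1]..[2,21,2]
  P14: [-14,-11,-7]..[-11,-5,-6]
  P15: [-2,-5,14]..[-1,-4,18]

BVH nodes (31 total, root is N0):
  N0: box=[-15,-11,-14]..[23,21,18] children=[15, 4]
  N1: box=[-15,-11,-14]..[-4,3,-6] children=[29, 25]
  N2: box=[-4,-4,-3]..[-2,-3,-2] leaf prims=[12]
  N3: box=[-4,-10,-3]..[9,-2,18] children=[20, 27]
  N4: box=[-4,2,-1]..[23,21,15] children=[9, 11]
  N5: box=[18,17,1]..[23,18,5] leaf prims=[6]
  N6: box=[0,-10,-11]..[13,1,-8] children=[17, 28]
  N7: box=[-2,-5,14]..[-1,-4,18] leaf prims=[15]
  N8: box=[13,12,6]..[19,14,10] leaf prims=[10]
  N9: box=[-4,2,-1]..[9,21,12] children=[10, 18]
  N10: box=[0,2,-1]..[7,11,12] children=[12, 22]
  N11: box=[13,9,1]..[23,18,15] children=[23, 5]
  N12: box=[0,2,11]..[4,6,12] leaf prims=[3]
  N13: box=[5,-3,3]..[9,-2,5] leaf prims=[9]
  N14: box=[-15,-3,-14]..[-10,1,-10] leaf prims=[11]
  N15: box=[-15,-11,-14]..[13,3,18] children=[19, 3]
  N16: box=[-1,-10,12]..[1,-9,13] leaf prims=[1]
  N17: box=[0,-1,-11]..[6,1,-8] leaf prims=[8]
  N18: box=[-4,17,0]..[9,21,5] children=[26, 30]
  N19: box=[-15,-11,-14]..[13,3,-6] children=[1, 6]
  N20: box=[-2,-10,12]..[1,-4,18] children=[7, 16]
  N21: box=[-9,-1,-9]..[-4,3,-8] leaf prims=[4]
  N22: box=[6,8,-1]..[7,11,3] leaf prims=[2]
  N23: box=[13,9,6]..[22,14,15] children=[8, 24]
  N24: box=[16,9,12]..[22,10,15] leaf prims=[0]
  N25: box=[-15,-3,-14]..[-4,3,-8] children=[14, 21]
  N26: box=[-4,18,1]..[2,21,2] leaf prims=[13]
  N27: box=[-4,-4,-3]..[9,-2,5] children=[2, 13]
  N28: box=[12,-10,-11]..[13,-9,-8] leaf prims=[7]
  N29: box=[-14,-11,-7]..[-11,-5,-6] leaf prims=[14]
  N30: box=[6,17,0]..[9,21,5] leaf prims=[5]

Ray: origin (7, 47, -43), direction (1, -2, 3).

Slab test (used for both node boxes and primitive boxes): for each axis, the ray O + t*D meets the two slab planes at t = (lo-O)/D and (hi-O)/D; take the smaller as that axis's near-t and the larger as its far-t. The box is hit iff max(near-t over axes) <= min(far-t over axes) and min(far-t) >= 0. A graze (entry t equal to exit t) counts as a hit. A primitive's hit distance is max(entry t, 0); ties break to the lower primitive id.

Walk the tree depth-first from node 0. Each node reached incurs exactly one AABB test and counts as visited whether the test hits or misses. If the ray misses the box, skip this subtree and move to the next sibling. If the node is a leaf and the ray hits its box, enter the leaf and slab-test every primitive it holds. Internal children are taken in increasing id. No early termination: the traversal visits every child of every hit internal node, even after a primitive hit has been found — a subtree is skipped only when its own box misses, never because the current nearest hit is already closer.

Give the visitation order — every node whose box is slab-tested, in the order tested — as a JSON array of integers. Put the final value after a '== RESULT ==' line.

Trace the traversal:
N0 x:[-22,16] y:[13,29] z:[29/3,61/3] -> hit [13,16], descend [4, 15]
  N4 x:[-11,16] y:[13,45/2] z:[14,58/3] -> hit [14,16], descend [9, 11]
    N9 x:[-11,2] y:[13,45/2] z:[14,55/3] -> miss, prune
    N11 x:[6,16] y:[29/2,19] z:[44/3,58/3] -> hit [44/3,16], descend [5, 23]
      N5 x:[11,16] y:[29/2,15] z:[44/3,16] -> hit [44/3,15] leaf, test {P6@t=44/3}
      N23 x:[6,15] y:[33/2,19] z:[49/3,58/3] -> miss, prune
  N15 x:[-22,6] y:[22,29] z:[29/3,61/3] -> miss, prune

7 AABB tests over nodes [0, 4, 9, 11, 5, 23, 15]; 1 leaf entered; closest P6.

== RESULT ==
[0, 4, 9, 11, 5, 23, 15]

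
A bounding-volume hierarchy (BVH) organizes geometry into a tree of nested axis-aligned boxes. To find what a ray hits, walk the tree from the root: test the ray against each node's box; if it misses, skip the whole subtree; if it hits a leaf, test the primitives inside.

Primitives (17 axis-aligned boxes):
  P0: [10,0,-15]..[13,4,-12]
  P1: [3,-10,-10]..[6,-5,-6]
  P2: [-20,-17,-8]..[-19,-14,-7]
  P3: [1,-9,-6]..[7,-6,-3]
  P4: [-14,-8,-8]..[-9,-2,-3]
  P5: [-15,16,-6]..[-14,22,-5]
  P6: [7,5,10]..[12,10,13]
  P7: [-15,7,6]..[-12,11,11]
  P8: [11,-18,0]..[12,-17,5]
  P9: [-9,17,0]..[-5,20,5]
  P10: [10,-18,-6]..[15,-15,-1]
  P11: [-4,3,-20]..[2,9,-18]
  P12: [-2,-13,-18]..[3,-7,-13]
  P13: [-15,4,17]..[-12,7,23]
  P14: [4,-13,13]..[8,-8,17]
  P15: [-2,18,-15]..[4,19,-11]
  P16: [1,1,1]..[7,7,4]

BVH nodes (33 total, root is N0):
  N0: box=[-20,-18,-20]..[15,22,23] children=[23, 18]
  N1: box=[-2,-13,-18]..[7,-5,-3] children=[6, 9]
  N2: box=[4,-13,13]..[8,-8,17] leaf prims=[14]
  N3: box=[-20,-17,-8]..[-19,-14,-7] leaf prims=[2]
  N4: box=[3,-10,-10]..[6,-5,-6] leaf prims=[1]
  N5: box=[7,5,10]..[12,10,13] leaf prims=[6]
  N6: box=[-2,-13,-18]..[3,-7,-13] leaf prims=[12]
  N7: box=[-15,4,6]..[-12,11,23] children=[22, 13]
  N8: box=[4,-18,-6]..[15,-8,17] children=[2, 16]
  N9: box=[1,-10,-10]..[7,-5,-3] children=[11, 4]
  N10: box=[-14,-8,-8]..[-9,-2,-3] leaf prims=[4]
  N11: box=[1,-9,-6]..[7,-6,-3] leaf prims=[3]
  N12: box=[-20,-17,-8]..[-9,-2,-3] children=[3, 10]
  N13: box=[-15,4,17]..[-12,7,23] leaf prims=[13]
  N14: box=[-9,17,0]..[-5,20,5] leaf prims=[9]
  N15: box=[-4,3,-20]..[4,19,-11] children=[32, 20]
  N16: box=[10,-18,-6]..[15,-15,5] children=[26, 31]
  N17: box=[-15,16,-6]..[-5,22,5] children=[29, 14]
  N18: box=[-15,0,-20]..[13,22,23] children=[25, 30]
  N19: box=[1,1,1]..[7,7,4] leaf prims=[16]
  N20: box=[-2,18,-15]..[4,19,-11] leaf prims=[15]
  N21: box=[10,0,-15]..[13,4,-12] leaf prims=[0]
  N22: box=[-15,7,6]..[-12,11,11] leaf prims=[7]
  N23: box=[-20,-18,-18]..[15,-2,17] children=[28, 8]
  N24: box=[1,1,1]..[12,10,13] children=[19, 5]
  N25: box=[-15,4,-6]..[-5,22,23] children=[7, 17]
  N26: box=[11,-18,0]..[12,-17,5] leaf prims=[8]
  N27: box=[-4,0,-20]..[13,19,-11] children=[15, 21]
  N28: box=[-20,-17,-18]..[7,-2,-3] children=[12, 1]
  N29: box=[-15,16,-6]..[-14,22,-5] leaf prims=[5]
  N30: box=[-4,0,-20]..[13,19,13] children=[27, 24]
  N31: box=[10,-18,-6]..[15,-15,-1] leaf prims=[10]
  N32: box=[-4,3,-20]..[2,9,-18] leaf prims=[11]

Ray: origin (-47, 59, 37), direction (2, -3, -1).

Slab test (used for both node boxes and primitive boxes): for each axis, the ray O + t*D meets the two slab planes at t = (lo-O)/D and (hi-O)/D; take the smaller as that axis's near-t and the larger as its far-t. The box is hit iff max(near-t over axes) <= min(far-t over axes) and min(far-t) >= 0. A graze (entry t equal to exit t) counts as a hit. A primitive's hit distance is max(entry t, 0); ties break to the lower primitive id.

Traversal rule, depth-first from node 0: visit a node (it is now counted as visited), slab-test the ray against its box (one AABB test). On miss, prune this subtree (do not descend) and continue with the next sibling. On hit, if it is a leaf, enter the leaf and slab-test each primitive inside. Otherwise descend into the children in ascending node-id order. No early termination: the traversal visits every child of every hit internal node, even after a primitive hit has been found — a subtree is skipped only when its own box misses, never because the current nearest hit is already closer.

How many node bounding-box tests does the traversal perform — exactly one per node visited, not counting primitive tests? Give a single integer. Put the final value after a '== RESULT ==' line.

Traverse from the root:
N0 x:[27/2,31] y:[37/3,77/3] z:[14,57] -> hit [14,77/3], descend [18, 23]
  N18 x:[16,30] y:[37/3,59/3] z:[14,57] -> hit [16,59/3], descend [25, 30]
    N25 x:[16,21] y:[37/3,55/3] z:[14,43] -> hit [16,55/3], descend [7, 17]
      N7 x:[16,35/2] y:[16,55/3] z:[14,31] -> hit [16,35/2], descend [13, 22]
        N13 x:[16,35/2] y:[52/3,55/3] z:[14,20] -> hit [52/3,35/2] leaf, test {P13@t=52/3}
        N22 x:[16,35/2] y:[16,52/3] z:[26,31] -> miss, prune
      N17 x:[16,21] y:[37/3,43/3] z:[32,43] -> miss, prune
    N30 x:[43/2,30] y:[40/3,59/3] z:[24,57] -> miss, prune
  N23 x:[27/2,31] y:[61/3,77/3] z:[20,55] -> hit [61/3,77/3], descend [8, 28]
    N8 x:[51/2,31] y:[67/3,77/3] z:[20,43] -> hit [51/2,77/3], descend [2, 16]
      N2 x:[51/2,55/2] y:[67/3,24] z:[20,24] -> miss, prune
      N16 x:[57/2,31] y:[74/3,77/3] z:[32,43] -> miss, prune
    N28 x:[27/2,27] y:[61/3,76/3] z:[40,55] -> miss, prune

Summary -> nodes [0, 18, 25, 7, 13, 22, 17, 30, 23, 8, 2, 16, 28]; box-tests=13; leaf-entries=1; first=P13

== RESULT ==
13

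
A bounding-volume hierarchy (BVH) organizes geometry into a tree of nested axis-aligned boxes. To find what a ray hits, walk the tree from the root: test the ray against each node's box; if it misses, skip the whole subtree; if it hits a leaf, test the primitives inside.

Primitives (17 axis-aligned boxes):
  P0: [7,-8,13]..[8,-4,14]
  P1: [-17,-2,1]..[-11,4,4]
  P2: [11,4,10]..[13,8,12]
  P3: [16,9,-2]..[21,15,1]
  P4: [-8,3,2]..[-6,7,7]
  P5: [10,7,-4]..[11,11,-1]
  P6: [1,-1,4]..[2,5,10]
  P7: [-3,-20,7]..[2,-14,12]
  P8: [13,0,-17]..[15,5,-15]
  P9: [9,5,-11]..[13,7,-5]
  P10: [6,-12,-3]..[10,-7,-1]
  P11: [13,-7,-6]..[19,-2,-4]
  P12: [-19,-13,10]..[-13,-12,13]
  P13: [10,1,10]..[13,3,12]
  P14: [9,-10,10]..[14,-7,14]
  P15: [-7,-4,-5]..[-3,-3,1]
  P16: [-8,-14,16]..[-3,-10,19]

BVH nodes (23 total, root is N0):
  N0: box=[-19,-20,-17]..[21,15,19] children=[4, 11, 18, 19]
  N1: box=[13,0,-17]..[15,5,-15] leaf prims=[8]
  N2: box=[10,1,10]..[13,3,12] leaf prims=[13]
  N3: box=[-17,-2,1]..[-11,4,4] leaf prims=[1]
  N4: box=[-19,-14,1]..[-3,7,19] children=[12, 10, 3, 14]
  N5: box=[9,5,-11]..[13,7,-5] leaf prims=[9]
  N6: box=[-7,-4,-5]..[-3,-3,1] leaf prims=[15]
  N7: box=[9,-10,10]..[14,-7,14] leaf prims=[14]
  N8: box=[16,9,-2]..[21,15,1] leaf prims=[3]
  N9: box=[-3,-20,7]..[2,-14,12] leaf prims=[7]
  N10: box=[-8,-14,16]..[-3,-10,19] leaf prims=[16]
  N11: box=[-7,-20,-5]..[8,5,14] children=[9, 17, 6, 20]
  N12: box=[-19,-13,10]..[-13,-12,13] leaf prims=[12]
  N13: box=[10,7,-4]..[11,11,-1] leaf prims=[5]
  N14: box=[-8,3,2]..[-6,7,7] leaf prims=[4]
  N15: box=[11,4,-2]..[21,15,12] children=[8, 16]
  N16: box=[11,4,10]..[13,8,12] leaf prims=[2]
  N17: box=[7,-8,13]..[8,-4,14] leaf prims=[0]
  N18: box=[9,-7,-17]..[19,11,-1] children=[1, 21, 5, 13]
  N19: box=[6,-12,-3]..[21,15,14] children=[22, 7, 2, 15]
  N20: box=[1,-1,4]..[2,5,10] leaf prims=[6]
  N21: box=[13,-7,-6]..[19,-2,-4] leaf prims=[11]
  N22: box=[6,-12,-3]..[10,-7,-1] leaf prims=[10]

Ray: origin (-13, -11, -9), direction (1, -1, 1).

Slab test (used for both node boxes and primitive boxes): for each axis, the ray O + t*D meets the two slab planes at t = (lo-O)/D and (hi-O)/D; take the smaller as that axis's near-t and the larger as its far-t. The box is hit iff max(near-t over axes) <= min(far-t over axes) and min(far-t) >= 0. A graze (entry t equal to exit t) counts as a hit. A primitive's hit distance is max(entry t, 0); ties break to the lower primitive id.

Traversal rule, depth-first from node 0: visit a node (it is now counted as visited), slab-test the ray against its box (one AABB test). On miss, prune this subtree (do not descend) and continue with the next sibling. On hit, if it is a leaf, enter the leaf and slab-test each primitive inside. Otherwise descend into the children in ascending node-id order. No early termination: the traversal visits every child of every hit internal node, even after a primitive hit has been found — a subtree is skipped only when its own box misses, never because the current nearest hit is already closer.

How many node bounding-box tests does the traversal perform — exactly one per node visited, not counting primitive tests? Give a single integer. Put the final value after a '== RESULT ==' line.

Traverse from the root:
N0 x:[-6,34] y:[-26,9] z:[-8,28] -> hit [-6,9], descend [4, 11, 18, 19]
  N4 x:[-6,10] y:[-18,3] z:[10,28] -> miss, prune
  N11 x:[6,21] y:[-16,9] z:[4,23] -> hit [6,9], descend [6, 9, 17, 20]
    N6 x:[6,10] y:[-8,-7] z:[4,10] -> miss, prune
    N9 x:[10,15] y:[3,9] z:[16,21] -> miss, prune
    N17 x:[20,21] y:[-7,-3] z:[22,23] -> miss, prune
    N20 x:[14,15] y:[-16,-10] z:[13,19] -> miss, prune
  N18 x:[22,32] y:[-22,-4] z:[-8,8] -> miss, prune
  N19 x:[19,34] y:[-26,1] z:[6,23] -> miss, prune

order=[0, 4, 11, 6, 9, 17, 20, 18, 19]  |boxes|=9  |leaves|=0  hit=miss

== RESULT ==
9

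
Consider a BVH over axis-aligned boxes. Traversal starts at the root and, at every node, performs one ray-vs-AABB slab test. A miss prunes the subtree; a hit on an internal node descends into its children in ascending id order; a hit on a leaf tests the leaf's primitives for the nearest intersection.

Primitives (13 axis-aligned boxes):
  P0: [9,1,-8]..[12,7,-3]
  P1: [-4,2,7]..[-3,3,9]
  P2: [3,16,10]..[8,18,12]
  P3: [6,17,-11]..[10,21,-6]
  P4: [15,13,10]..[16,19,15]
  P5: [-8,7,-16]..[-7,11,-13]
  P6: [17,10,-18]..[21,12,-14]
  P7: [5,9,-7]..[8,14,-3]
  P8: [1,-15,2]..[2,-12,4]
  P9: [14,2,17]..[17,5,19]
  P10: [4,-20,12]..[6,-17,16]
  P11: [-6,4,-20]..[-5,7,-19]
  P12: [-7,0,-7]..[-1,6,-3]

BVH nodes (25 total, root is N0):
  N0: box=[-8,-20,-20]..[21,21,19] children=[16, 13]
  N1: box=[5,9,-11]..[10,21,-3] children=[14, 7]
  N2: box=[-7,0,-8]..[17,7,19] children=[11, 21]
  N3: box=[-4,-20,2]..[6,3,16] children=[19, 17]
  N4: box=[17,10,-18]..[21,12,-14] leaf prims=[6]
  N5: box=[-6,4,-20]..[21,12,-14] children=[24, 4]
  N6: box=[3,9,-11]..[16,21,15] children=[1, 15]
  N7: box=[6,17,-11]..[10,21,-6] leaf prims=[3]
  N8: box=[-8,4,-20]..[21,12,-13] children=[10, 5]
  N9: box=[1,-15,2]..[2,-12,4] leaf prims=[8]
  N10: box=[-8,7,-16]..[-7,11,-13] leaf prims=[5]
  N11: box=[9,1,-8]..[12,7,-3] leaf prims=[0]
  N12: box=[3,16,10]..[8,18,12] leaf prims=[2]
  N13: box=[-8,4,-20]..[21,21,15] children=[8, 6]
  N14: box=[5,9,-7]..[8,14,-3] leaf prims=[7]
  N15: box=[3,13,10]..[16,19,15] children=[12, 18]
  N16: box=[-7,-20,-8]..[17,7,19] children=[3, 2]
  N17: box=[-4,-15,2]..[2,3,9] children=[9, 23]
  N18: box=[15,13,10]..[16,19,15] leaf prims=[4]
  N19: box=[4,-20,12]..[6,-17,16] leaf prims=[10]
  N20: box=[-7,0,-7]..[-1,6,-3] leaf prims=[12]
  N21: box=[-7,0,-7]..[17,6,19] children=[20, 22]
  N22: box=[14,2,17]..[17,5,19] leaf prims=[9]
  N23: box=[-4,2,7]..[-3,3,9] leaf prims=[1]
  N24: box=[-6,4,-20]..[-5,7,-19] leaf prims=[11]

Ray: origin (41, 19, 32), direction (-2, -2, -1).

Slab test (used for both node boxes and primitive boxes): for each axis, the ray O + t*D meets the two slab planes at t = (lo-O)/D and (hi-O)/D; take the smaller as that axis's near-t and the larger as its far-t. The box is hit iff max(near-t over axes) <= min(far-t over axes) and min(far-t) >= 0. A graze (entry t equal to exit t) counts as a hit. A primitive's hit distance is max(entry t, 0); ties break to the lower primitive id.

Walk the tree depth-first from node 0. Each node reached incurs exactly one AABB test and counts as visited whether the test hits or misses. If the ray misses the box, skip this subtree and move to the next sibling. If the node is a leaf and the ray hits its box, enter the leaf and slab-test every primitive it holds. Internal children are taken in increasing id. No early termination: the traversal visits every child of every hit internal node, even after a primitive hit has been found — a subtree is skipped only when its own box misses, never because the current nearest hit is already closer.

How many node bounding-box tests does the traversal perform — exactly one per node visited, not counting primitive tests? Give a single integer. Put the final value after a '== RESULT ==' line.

Traverse from the root:
N0 x:[10,49/2] y:[-1,39/2] z:[13,52] -> hit [13,39/2], descend [13, 16]
  N13 x:[10,49/2] y:[-1,15/2] z:[17,52] -> miss, prune
  N16 x:[12,24] y:[6,39/2] z:[13,40] -> hit [13,39/2], descend [2, 3]
    N2 x:[12,24] y:[6,19/2] z:[13,40] -> miss, prune
    N3 x:[35/2,45/2] y:[8,39/2] z:[16,30] -> hit [35/2,39/2], descend [17, 19]
      N17 x:[39/2,45/2] y:[8,17] z:[23,30] -> miss, prune
      N19 x:[35/2,37/2] y:[18,39/2] z:[16,20] -> hit [18,37/2] leaf, test {P10@t=18}

Visited [0, 13, 16, 2, 3, 17, 19]. Tests: 7 box, 1 leaf. Nearest: P10.

== RESULT ==
7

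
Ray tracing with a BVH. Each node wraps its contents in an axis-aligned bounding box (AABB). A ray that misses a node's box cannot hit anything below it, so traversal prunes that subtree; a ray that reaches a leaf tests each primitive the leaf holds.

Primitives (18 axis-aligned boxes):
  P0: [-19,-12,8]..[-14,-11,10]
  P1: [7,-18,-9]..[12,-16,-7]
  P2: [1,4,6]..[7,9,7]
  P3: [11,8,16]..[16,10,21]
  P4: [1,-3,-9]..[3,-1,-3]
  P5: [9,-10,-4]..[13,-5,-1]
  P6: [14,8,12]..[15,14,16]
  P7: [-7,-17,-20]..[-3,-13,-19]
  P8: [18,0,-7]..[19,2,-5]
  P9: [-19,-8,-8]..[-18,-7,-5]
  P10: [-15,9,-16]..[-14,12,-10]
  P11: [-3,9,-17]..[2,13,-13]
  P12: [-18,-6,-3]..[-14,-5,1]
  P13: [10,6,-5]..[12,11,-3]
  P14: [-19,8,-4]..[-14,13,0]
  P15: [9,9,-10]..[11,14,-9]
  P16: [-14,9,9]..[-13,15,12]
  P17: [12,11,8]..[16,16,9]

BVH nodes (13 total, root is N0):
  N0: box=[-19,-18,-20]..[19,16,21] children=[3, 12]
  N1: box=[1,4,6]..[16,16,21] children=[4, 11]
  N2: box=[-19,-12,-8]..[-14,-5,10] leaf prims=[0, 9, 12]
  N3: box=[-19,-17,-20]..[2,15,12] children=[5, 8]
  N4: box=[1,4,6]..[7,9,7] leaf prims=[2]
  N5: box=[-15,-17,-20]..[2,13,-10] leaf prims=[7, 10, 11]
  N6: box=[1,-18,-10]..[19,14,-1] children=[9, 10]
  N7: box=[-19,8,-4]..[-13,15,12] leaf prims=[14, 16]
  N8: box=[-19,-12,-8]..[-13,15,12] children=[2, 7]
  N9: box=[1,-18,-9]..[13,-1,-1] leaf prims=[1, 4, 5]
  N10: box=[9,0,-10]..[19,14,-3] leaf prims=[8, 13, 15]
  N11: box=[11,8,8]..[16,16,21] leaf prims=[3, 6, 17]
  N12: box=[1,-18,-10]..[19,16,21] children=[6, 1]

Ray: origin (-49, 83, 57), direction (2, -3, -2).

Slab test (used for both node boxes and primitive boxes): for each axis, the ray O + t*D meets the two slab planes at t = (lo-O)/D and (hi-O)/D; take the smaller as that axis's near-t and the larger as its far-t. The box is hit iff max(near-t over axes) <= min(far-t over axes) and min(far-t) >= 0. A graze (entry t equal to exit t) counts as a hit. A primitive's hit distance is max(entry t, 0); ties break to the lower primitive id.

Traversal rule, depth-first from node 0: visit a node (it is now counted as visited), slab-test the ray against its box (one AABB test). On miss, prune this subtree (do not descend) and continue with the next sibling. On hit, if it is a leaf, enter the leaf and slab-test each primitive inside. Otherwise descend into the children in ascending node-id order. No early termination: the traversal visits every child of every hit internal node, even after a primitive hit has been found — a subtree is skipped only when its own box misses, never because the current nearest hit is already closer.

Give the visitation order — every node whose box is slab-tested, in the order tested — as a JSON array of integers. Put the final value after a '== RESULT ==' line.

Trace the traversal:
N0 x:[15,34] y:[67/3,101/3] z:[18,77/2] -> hit [67/3,101/3], descend [3, 12]
  N3 x:[15,51/2] y:[68/3,100/3] z:[45/2,77/2] -> hit [68/3,51/2], descend [5, 8]
    N5 x:[17,51/2] y:[70/3,100/3] z:[67/2,77/2] -> miss, prune
    N8 x:[15,18] y:[68/3,95/3] z:[45/2,65/2] -> miss, prune
  N12 x:[25,34] y:[67/3,101/3] z:[18,67/2] -> hit [25,67/2], descend [1, 6]
    N1 x:[25,65/2] y:[67/3,79/3] z:[18,51/2] -> hit [25,51/2], descend [4, 11]
      N4 x:[25,28] y:[74/3,79/3] z:[25,51/2] -> hit [25,51/2] leaf, test {P2@t=25}
      N11 x:[30,65/2] y:[67/3,25] z:[18,49/2] -> miss, prune
    N6 x:[25,34] y:[23,101/3] z:[29,67/2] -> hit [29,67/2], descend [9, 10]
      N9 x:[25,31] y:[28,101/3] z:[29,33] -> hit [29,31] leaf, test {P1(miss), P4(miss), P5@t=88/3}
      N10 x:[29,34] y:[23,83/3] z:[30,67/2] -> miss, prune

Visited [0, 3, 5, 8, 12, 1, 4, 11, 6, 9, 10]. Tests: 11 box, 2 leaf. Nearest: P2.

== RESULT ==
[0, 3, 5, 8, 12, 1, 4, 11, 6, 9, 10]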